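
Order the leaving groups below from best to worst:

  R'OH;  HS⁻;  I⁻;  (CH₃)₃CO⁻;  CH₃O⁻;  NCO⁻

Rank by basicity of the departing species: weakest base leaves most easily.
I⁻: pKₐ(HI) ≈ -10 — large, highly polarisable; very weak base
R'OH: pKₐ(R'OH₂⁺) ≈ -2.4
NCO⁻: pKₐ(HOCN) ≈ 3.5 — resonance between N and O
HS⁻: pKₐ(H₂S) ≈ 7 — larger and more polarisable than the oxygen analogue
CH₃O⁻: pKₐ(CH₃OH) ≈ 15.5 — strong base; alkoxides do not leave unassisted
(CH₃)₃CO⁻: pKₐ(t-BuOH) ≈ 18 — bulky, strongly basic alkoxide

I⁻ > R'OH > NCO⁻ > HS⁻ > CH₃O⁻ > (CH₃)₃CO⁻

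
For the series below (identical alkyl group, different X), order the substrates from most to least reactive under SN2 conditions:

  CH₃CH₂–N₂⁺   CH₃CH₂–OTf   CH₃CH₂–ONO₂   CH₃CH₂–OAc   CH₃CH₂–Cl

Identical carbon frameworks mean the comparison reduces to leaving-group quality.
Leaving-group ability tracks the stability of the departed species; conjugate-acid pKₐ is the usual yardstick (lower pKₐ → better LG).
CH₃CH₂–N₂⁺ loses N₂: no meaningful conjugate acid; N₂ departs as an exceptionally stable neutral molecule
CH₃CH₂–OTf loses OTf⁻: pKₐ(CF₃SO₃H (triflic acid)) ≈ -14
CH₃CH₂–Cl loses Cl⁻: pKₐ(HCl) ≈ -7
CH₃CH₂–ONO₂ loses NO₃⁻: pKₐ(HNO₃) ≈ -1.3
CH₃CH₂–OAc loses AcO⁻: pKₐ(CH₃COOH) ≈ 4.8

CH₃CH₂–N₂⁺ > CH₃CH₂–OTf > CH₃CH₂–Cl > CH₃CH₂–ONO₂ > CH₃CH₂–OAc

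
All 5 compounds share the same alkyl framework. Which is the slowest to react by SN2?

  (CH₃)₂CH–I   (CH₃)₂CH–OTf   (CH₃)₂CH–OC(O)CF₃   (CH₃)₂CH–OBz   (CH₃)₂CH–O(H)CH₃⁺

Identical carbon frameworks mean the comparison reduces to leaving-group quality.
Rank by basicity of the departing species: weakest base leaves most easily.
(CH₃)₂CH–OTf loses OTf⁻: pKₐ(CF₃SO₃H (triflic acid)) ≈ -14
(CH₃)₂CH–I loses I⁻: pKₐ(HI) ≈ -10
(CH₃)₂CH–O(H)CH₃⁺ loses R'OH: pKₐ(R'OH₂⁺) ≈ -2.4
(CH₃)₂CH–OC(O)CF₃ loses CF₃COO⁻: pKₐ(CF₃COOH) ≈ 0.2
(CH₃)₂CH–OBz loses PhCOO⁻: pKₐ(C₆H₅COOH) ≈ 4.2

(CH₃)₂CH–OBz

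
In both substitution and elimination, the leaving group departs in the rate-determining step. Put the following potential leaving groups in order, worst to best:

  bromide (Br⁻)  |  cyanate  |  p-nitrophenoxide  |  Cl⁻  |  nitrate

p-nitrophenoxide < cyanate < nitrate < Cl⁻ < bromide (Br⁻)

Leaving-group ability tracks the stability of the departed species; conjugate-acid pKₐ is the usual yardstick (lower pKₐ → better LG).
bromide (Br⁻): pKₐ(HBr) ≈ -9
Cl⁻: pKₐ(HCl) ≈ -7
nitrate: pKₐ(HNO₃) ≈ -1.3 — resonance-delocalised over three oxygens
cyanate: pKₐ(HOCN) ≈ 3.5 — resonance between N and O
p-nitrophenoxide: pKₐ(p-nitrophenol) ≈ 7.2 — nitro group delocalises the charge; the classic chromogenic LG
Listed from poorest to best leaving group as asked.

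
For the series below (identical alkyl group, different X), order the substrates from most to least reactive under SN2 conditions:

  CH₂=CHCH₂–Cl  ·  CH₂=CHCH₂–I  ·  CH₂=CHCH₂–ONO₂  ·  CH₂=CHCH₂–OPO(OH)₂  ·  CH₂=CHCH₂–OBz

The skeletons are identical, so relative rate is governed entirely by leaving-group ability.
A good leaving group is a weak base: the lower the pKₐ of its conjugate acid, the more readily it departs.
CH₂=CHCH₂–I loses I⁻: pKₐ(HI) ≈ -10
CH₂=CHCH₂–Cl loses Cl⁻: pKₐ(HCl) ≈ -7
CH₂=CHCH₂–ONO₂ loses NO₃⁻: pKₐ(HNO₃) ≈ -1.3
CH₂=CHCH₂–OPO(OH)₂ loses H₂PO₄⁻: pKₐ(H₃PO₄) ≈ 2.1
CH₂=CHCH₂–OBz loses PhCOO⁻: pKₐ(C₆H₅COOH) ≈ 4.2

CH₂=CHCH₂–I > CH₂=CHCH₂–Cl > CH₂=CHCH₂–ONO₂ > CH₂=CHCH₂–OPO(OH)₂ > CH₂=CHCH₂–OBz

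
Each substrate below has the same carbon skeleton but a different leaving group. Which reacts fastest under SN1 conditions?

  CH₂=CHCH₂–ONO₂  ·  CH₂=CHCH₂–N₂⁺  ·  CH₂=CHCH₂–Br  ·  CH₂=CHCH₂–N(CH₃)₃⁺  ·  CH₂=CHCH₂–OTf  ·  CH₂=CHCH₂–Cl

CH₂=CHCH₂–N₂⁺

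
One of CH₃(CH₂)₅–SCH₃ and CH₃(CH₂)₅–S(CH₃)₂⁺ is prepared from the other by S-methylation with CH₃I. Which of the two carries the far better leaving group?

From CH₃(CH₂)₅–SCH₃ the departing group would be RS⁻ (pKₐ(RSH (a thiol)) ≈ 10.5). Moderately basic; rarely leaves without activation.
From CH₃(CH₂)₅–S(CH₃)₂⁺ the leaving group is SR'₂ (pKₐ(R'₂SH⁺) ≈ -7). Neutral; leaves from a sulfonium salt (R–SR'₂⁺).
S-methylation with CH₃I works by allowing neutral dimethyl sulfide, rather than methanethiolate, to depart, making CH₃(CH₂)₅–S(CH₃)₂⁺ enormously more reactive.

CH₃(CH₂)₅–S(CH₃)₂⁺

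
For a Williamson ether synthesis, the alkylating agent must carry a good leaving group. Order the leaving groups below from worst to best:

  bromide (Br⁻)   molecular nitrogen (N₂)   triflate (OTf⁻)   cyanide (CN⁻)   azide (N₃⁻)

cyanide (CN⁻) < azide (N₃⁻) < bromide (Br⁻) < triflate (OTf⁻) < molecular nitrogen (N₂)

molecular nitrogen (N₂): no meaningful conjugate acid; N₂ departs as an exceptionally stable neutral molecule
triflate (OTf⁻): pKₐ(CF₃SO₃H (triflic acid)) ≈ -14 — charge spread over three oxygens and a CF₃ group; the premier leaving group in synthesis
bromide (Br⁻): pKₐ(HBr) ≈ -9
azide (N₃⁻): pKₐ(HN₃) ≈ 4.7 — linear, resonance-stabilised
cyanide (CN⁻): pKₐ(HCN) ≈ 9.2
Listed from poorest to best leaving group as asked.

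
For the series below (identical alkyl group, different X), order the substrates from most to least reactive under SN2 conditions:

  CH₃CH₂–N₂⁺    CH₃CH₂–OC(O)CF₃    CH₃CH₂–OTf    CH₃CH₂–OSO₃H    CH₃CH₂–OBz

CH₃CH₂–N₂⁺ > CH₃CH₂–OTf > CH₃CH₂–OSO₃H > CH₃CH₂–OC(O)CF₃ > CH₃CH₂–OBz

Same R in every case — rank the leaving groups.
Leaving-group ability tracks the stability of the departed species; conjugate-acid pKₐ is the usual yardstick (lower pKₐ → better LG).
CH₃CH₂–N₂⁺ loses N₂: no meaningful conjugate acid; N₂ departs as an exceptionally stable neutral molecule
CH₃CH₂–OTf loses OTf⁻: pKₐ(CF₃SO₃H (triflic acid)) ≈ -14
CH₃CH₂–OSO₃H loses HSO₄⁻: pKₐ(H₂SO₄) ≈ -3
CH₃CH₂–OC(O)CF₃ loses CF₃COO⁻: pKₐ(CF₃COOH) ≈ 0.2
CH₃CH₂–OBz loses PhCOO⁻: pKₐ(C₆H₅COOH) ≈ 4.2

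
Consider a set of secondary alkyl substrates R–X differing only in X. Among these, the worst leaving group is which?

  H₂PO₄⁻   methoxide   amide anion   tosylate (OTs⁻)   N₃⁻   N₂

The more stable X⁻ (or X) is on its own — i.e. the weaker a base it is — the better a leaving group it makes.
N₂: no meaningful conjugate acid; N₂ departs as an exceptionally stable neutral molecule
tosylate (OTs⁻): pKₐ(p-CH₃C₆H₄SO₃H (TsOH)) ≈ -2.8
H₂PO₄⁻: pKₐ(H₃PO₄) ≈ 2.1
N₃⁻: pKₐ(HN₃) ≈ 4.7
methoxide: pKₐ(CH₃OH) ≈ 15.5
amide anion: pKₐ(NH₃) ≈ 38

amide anion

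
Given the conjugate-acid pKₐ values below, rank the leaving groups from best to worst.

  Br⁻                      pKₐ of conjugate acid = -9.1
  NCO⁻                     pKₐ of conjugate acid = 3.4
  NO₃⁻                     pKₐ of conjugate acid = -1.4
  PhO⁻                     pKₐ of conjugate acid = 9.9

Br⁻ > NO₃⁻ > NCO⁻ > PhO⁻

Lower conjugate-acid pKₐ ⇒ weaker base ⇒ better leaving group.
Sorting by the given values: Br⁻ (-9.1), NO₃⁻ (-1.4), NCO⁻ (3.4), PhO⁻ (9.9).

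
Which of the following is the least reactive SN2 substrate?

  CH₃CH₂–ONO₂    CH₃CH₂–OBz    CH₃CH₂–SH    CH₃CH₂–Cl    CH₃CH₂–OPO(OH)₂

CH₃CH₂–SH

With the same alkyl group throughout, only the leaving group differentiates the rates.
The more stable X⁻ (or X) is on its own — i.e. the weaker a base it is — the better a leaving group it makes.
CH₃CH₂–Cl loses Cl⁻: pKₐ(HCl) ≈ -7
CH₃CH₂–ONO₂ loses NO₃⁻: pKₐ(HNO₃) ≈ -1.3
CH₃CH₂–OPO(OH)₂ loses H₂PO₄⁻: pKₐ(H₃PO₄) ≈ 2.1
CH₃CH₂–OBz loses PhCOO⁻: pKₐ(C₆H₅COOH) ≈ 4.2
CH₃CH₂–SH loses HS⁻: pKₐ(H₂S) ≈ 7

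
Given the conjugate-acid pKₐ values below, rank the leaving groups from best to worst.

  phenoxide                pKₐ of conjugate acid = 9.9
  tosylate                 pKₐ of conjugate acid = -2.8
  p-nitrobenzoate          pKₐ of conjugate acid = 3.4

Lower conjugate-acid pKₐ ⇒ weaker base ⇒ better leaving group.
Sorting by the given values: tosylate (-2.8), p-nitrobenzoate (3.4), phenoxide (9.9).

tosylate > p-nitrobenzoate > phenoxide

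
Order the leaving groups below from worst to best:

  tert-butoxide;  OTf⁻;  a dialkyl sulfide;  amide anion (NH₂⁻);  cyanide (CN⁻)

amide anion (NH₂⁻) < tert-butoxide < cyanide (CN⁻) < a dialkyl sulfide < OTf⁻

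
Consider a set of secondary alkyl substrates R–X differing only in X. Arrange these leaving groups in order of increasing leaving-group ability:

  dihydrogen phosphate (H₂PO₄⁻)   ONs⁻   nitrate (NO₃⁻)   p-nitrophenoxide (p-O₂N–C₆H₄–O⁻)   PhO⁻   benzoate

PhO⁻ < p-nitrophenoxide (p-O₂N–C₆H₄–O⁻) < benzoate < dihydrogen phosphate (H₂PO₄⁻) < nitrate (NO₃⁻) < ONs⁻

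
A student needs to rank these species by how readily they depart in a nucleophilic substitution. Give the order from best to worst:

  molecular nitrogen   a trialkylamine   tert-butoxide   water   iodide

molecular nitrogen > iodide > water > a trialkylamine > tert-butoxide

molecular nitrogen: no meaningful conjugate acid; N₂ departs as an exceptionally stable neutral molecule
iodide: pKₐ(HI) ≈ -10
water: pKₐ(H₃O⁺) ≈ -1.7
a trialkylamine: pKₐ(R'₃NH⁺) ≈ 10.7
tert-butoxide: pKₐ(t-BuOH) ≈ 18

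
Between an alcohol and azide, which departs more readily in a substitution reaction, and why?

an alcohol

an alcohol is the better leaving group.
pKₐ(R'OH₂⁺) ≈ -2.4 versus pKₐ(HN₃) ≈ 4.7: an alcohol is the much weaker base.
Neutral; leaves from a protonated ether (an oxonium ion, R–O(H)R'⁺).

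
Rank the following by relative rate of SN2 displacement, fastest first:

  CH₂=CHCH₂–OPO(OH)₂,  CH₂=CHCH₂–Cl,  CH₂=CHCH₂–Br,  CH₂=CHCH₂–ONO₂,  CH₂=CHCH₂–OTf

Same R in every case — rank the leaving groups.
Leaving-group ability tracks the stability of the departed species; conjugate-acid pKₐ is the usual yardstick (lower pKₐ → better LG).
CH₂=CHCH₂–OTf loses OTf⁻: pKₐ(CF₃SO₃H (triflic acid)) ≈ -14
CH₂=CHCH₂–Br loses Br⁻: pKₐ(HBr) ≈ -9
CH₂=CHCH₂–Cl loses Cl⁻: pKₐ(HCl) ≈ -7
CH₂=CHCH₂–ONO₂ loses NO₃⁻: pKₐ(HNO₃) ≈ -1.3
CH₂=CHCH₂–OPO(OH)₂ loses H₂PO₄⁻: pKₐ(H₃PO₄) ≈ 2.1

CH₂=CHCH₂–OTf > CH₂=CHCH₂–Br > CH₂=CHCH₂–Cl > CH₂=CHCH₂–ONO₂ > CH₂=CHCH₂–OPO(OH)₂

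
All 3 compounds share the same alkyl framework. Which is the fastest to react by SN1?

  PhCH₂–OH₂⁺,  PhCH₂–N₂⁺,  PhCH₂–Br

PhCH₂–N₂⁺

Same R in every case — rank the leaving groups.
Rank by basicity of the departing species: weakest base leaves most easily.
PhCH₂–N₂⁺ loses N₂: no meaningful conjugate acid; N₂ departs as an exceptionally stable neutral molecule
PhCH₂–Br loses Br⁻: pKₐ(HBr) ≈ -9
PhCH₂–OH₂⁺ loses H₂O: pKₐ(H₃O⁺) ≈ -1.7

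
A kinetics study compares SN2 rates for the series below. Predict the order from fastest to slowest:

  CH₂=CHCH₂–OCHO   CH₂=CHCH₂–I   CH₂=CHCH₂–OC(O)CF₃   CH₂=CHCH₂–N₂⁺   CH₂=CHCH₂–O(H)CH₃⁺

CH₂=CHCH₂–N₂⁺ > CH₂=CHCH₂–I > CH₂=CHCH₂–O(H)CH₃⁺ > CH₂=CHCH₂–OC(O)CF₃ > CH₂=CHCH₂–OCHO

The skeletons are identical, so relative rate is governed entirely by leaving-group ability.
Leaving-group ability tracks the stability of the departed species; conjugate-acid pKₐ is the usual yardstick (lower pKₐ → better LG).
CH₂=CHCH₂–N₂⁺ loses N₂: no meaningful conjugate acid; N₂ departs as an exceptionally stable neutral molecule
CH₂=CHCH₂–I loses I⁻: pKₐ(HI) ≈ -10
CH₂=CHCH₂–O(H)CH₃⁺ loses R'OH: pKₐ(R'OH₂⁺) ≈ -2.4
CH₂=CHCH₂–OC(O)CF₃ loses CF₃COO⁻: pKₐ(CF₃COOH) ≈ 0.2
CH₂=CHCH₂–OCHO loses HCOO⁻: pKₐ(HCOOH) ≈ 3.8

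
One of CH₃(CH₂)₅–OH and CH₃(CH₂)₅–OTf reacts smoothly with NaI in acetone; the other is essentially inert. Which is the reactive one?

CH₃(CH₂)₅–OTf

From CH₃(CH₂)₅–OH the departing group would be OH⁻ (pKₐ(H₂O) ≈ 15.7). Strong base; essentially never leaves without prior activation.
From CH₃(CH₂)₅–OTf the leaving group is OTf⁻ (pKₐ(CF₃SO₃H (triflic acid)) ≈ -14). Charge spread over three oxygens and a CF₃ group; the premier leaving group in synthesis.
(In practice CH₃(CH₂)₅–OTf is made from CH₃(CH₂)₅–OH by treatment with Tf₂O / 2,6-lutidine, converting the hydroxyl into a triflate.)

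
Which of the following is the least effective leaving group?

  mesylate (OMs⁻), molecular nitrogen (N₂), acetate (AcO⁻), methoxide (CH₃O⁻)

methoxide (CH₃O⁻)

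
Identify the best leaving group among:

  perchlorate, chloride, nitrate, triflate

triflate: pKₐ(CF₃SO₃H (triflic acid)) ≈ -14
perchlorate: pKₐ(HClO₄) ≈ -10
chloride: pKₐ(HCl) ≈ -7
nitrate: pKₐ(HNO₃) ≈ -1.3

triflate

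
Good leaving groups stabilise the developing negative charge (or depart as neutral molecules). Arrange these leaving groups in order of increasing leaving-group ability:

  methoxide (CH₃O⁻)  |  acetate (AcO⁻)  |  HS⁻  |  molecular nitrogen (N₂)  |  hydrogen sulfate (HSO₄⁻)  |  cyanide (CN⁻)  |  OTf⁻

methoxide (CH₃O⁻) < cyanide (CN⁻) < HS⁻ < acetate (AcO⁻) < hydrogen sulfate (HSO₄⁻) < OTf⁻ < molecular nitrogen (N₂)

molecular nitrogen (N₂): no meaningful conjugate acid; N₂ departs as an exceptionally stable neutral molecule
OTf⁻: pKₐ(CF₃SO₃H (triflic acid)) ≈ -14 — charge spread over three oxygens and a CF₃ group; the premier leaving group in synthesis
hydrogen sulfate (HSO₄⁻): pKₐ(H₂SO₄) ≈ -3 — conjugate base of a strong mineral acid
acetate (AcO⁻): pKₐ(CH₃COOH) ≈ 4.8
HS⁻: pKₐ(H₂S) ≈ 7
cyanide (CN⁻): pKₐ(HCN) ≈ 9.2
methoxide (CH₃O⁻): pKₐ(CH₃OH) ≈ 15.5
The question asks for worst first, so the sequence is read in increasing leaving-group ability.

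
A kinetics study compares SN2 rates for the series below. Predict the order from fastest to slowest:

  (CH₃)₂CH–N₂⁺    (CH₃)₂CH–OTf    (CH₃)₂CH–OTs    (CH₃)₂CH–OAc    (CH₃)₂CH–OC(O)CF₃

Same R in every case — rank the leaving groups.
Leaving-group ability tracks the stability of the departed species; conjugate-acid pKₐ is the usual yardstick (lower pKₐ → better LG).
(CH₃)₂CH–N₂⁺ loses N₂: no meaningful conjugate acid; N₂ departs as an exceptionally stable neutral molecule
(CH₃)₂CH–OTf loses OTf⁻: pKₐ(CF₃SO₃H (triflic acid)) ≈ -14
(CH₃)₂CH–OTs loses OTs⁻: pKₐ(p-CH₃C₆H₄SO₃H (TsOH)) ≈ -2.8
(CH₃)₂CH–OC(O)CF₃ loses CF₃COO⁻: pKₐ(CF₃COOH) ≈ 0.2
(CH₃)₂CH–OAc loses AcO⁻: pKₐ(CH₃COOH) ≈ 4.8

(CH₃)₂CH–N₂⁺ > (CH₃)₂CH–OTf > (CH₃)₂CH–OTs > (CH₃)₂CH–OC(O)CF₃ > (CH₃)₂CH–OAc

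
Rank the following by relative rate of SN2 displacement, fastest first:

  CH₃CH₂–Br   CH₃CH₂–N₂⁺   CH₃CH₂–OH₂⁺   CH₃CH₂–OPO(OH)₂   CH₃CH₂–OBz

CH₃CH₂–N₂⁺ > CH₃CH₂–Br > CH₃CH₂–OH₂⁺ > CH₃CH₂–OPO(OH)₂ > CH₃CH₂–OBz

Identical carbon frameworks mean the comparison reduces to leaving-group quality.
Rank by basicity of the departing species: weakest base leaves most easily.
CH₃CH₂–N₂⁺ loses N₂: no meaningful conjugate acid; N₂ departs as an exceptionally stable neutral molecule
CH₃CH₂–Br loses Br⁻: pKₐ(HBr) ≈ -9
CH₃CH₂–OH₂⁺ loses H₂O: pKₐ(H₃O⁺) ≈ -1.7
CH₃CH₂–OPO(OH)₂ loses H₂PO₄⁻: pKₐ(H₃PO₄) ≈ 2.1
CH₃CH₂–OBz loses PhCOO⁻: pKₐ(C₆H₅COOH) ≈ 4.2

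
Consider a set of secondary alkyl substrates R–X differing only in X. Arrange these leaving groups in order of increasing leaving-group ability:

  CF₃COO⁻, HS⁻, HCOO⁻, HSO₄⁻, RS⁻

RS⁻ < HS⁻ < HCOO⁻ < CF₃COO⁻ < HSO₄⁻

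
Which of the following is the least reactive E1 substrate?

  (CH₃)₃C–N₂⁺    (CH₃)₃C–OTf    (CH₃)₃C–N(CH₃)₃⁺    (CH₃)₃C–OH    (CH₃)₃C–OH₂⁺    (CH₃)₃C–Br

The skeletons are identical, so relative rate is governed entirely by leaving-group ability.
Rank by basicity of the departing species: weakest base leaves most easily.
(CH₃)₃C–N₂⁺ loses N₂: no meaningful conjugate acid; N₂ departs as an exceptionally stable neutral molecule
(CH₃)₃C–OTf loses OTf⁻: pKₐ(CF₃SO₃H (triflic acid)) ≈ -14
(CH₃)₃C–Br loses Br⁻: pKₐ(HBr) ≈ -9
(CH₃)₃C–OH₂⁺ loses H₂O: pKₐ(H₃O⁺) ≈ -1.7
(CH₃)₃C–N(CH₃)₃⁺ loses NR'₃: pKₐ(R'₃NH⁺) ≈ 10.7
(CH₃)₃C–OH loses OH⁻: pKₐ(H₂O) ≈ 15.7

(CH₃)₃C–OH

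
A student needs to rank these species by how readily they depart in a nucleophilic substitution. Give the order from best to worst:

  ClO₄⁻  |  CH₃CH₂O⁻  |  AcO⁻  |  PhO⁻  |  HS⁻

The more stable X⁻ (or X) is on its own — i.e. the weaker a base it is — the better a leaving group it makes.
ClO₄⁻: pKₐ(HClO₄) ≈ -10 — extremely weak base; rarely used for safety reasons
AcO⁻: pKₐ(CH₃COOH) ≈ 4.8 — resonance-stabilised but still a weak base
HS⁻: pKₐ(H₂S) ≈ 7
PhO⁻: pKₐ(C₆H₅OH (phenol)) ≈ 10 — resonance into the ring helps, but still a poor LG
CH₃CH₂O⁻: pKₐ(CH₃CH₂OH) ≈ 16 — strong base; alkoxides do not leave unassisted

ClO₄⁻ > AcO⁻ > HS⁻ > PhO⁻ > CH₃CH₂O⁻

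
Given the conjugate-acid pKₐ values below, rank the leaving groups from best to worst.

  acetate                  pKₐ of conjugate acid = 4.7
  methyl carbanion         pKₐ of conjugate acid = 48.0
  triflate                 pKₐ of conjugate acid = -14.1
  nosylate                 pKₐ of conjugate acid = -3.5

triflate > nosylate > acetate > methyl carbanion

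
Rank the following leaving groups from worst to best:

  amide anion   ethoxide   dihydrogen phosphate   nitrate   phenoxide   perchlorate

perchlorate: pKₐ(HClO₄) ≈ -10
nitrate: pKₐ(HNO₃) ≈ -1.3
dihydrogen phosphate: pKₐ(H₃PO₄) ≈ 2.1
phenoxide: pKₐ(C₆H₅OH (phenol)) ≈ 10
ethoxide: pKₐ(CH₃CH₂OH) ≈ 16
amide anion: pKₐ(NH₃) ≈ 38
Reversing gives the worst-to-best order requested.

amide anion < ethoxide < phenoxide < dihydrogen phosphate < nitrate < perchlorate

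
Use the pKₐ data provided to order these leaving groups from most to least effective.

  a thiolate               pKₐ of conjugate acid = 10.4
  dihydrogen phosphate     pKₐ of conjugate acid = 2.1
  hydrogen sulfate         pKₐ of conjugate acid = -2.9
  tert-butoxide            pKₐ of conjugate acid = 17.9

Lower conjugate-acid pKₐ ⇒ weaker base ⇒ better leaving group.
Sorting by the given values: hydrogen sulfate (-2.9), dihydrogen phosphate (2.1), a thiolate (10.4), tert-butoxide (17.9).

hydrogen sulfate > dihydrogen phosphate > a thiolate > tert-butoxide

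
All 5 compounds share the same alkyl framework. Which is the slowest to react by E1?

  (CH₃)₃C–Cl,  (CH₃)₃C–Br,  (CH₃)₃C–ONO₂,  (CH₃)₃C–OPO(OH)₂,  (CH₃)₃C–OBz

(CH₃)₃C–OBz

Same R in every case — rank the leaving groups.
A good leaving group is a weak base: the lower the pKₐ of its conjugate acid, the more readily it departs.
(CH₃)₃C–Br loses Br⁻: pKₐ(HBr) ≈ -9
(CH₃)₃C–Cl loses Cl⁻: pKₐ(HCl) ≈ -7
(CH₃)₃C–ONO₂ loses NO₃⁻: pKₐ(HNO₃) ≈ -1.3
(CH₃)₃C–OPO(OH)₂ loses H₂PO₄⁻: pKₐ(H₃PO₄) ≈ 2.1
(CH₃)₃C–OBz loses PhCOO⁻: pKₐ(C₆H₅COOH) ≈ 4.2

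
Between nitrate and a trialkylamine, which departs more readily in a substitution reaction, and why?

nitrate

nitrate is the better leaving group.
pKₐ(HNO₃) ≈ -1.3 versus pKₐ(R'₃NH⁺) ≈ 10.7: nitrate is the much weaker base.
Resonance-delocalised over three oxygens.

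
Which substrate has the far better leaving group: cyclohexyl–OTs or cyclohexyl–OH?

From cyclohexyl–OH the departing group would be OH⁻ (pKₐ(H₂O) ≈ 15.7). Strong base; essentially never leaves without prior activation.
From cyclohexyl–OTs the leaving group is OTs⁻ (pKₐ(p-CH₃C₆H₄SO₃H (TsOH)) ≈ -2.8). Resonance-delocalised arenesulfonate.
(In practice cyclohexyl–OTs is made from cyclohexyl–OH by treatment with TsCl / pyridine, converting the hydroxyl into a tosylate.)

cyclohexyl–OTs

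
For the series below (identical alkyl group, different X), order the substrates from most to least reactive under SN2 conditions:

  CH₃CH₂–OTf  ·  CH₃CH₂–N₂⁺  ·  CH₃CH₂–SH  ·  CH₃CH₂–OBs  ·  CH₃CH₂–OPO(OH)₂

Identical carbon frameworks mean the comparison reduces to leaving-group quality.
A good leaving group is a weak base: the lower the pKₐ of its conjugate acid, the more readily it departs.
CH₃CH₂–N₂⁺ loses N₂: no meaningful conjugate acid; N₂ departs as an exceptionally stable neutral molecule
CH₃CH₂–OTf loses OTf⁻: pKₐ(CF₃SO₃H (triflic acid)) ≈ -14
CH₃CH₂–OBs loses OBs⁻: pKₐ(p-BrC₆H₄SO₃H) ≈ -2.8
CH₃CH₂–OPO(OH)₂ loses H₂PO₄⁻: pKₐ(H₃PO₄) ≈ 2.1
CH₃CH₂–SH loses HS⁻: pKₐ(H₂S) ≈ 7

CH₃CH₂–N₂⁺ > CH₃CH₂–OTf > CH₃CH₂–OBs > CH₃CH₂–OPO(OH)₂ > CH₃CH₂–SH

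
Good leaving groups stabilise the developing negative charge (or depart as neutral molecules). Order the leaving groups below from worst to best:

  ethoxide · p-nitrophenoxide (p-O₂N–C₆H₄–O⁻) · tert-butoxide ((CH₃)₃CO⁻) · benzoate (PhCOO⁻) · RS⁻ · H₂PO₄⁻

tert-butoxide ((CH₃)₃CO⁻) < ethoxide < RS⁻ < p-nitrophenoxide (p-O₂N–C₆H₄–O⁻) < benzoate (PhCOO⁻) < H₂PO₄⁻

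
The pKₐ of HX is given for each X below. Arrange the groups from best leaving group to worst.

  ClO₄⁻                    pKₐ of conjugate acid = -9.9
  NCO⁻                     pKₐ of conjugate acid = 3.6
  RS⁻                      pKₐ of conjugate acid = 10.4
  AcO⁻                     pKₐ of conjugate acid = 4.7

ClO₄⁻ > NCO⁻ > AcO⁻ > RS⁻

Lower conjugate-acid pKₐ ⇒ weaker base ⇒ better leaving group.
Sorting by the given values: ClO₄⁻ (-9.9), NCO⁻ (3.6), AcO⁻ (4.7), RS⁻ (10.4).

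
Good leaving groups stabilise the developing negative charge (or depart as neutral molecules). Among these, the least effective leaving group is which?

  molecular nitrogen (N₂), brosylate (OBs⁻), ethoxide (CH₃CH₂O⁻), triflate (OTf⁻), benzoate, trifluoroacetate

ethoxide (CH₃CH₂O⁻)

Leaving-group ability tracks the stability of the departed species; conjugate-acid pKₐ is the usual yardstick (lower pKₐ → better LG).
molecular nitrogen (N₂): no meaningful conjugate acid; N₂ departs as an exceptionally stable neutral molecule
triflate (OTf⁻): pKₐ(CF₃SO₃H (triflic acid)) ≈ -14
brosylate (OBs⁻): pKₐ(p-BrC₆H₄SO₃H) ≈ -2.8
trifluoroacetate: pKₐ(CF₃COOH) ≈ 0.2
benzoate: pKₐ(C₆H₅COOH) ≈ 4.2
ethoxide (CH₃CH₂O⁻): pKₐ(CH₃CH₂OH) ≈ 16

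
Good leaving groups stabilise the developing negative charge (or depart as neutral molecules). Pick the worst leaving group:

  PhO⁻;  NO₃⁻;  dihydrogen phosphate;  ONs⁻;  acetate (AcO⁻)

Rank by basicity of the departing species: weakest base leaves most easily.
ONs⁻: pKₐ(p-O₂NC₆H₄SO₃H) ≈ -3.5
NO₃⁻: pKₐ(HNO₃) ≈ -1.3
dihydrogen phosphate: pKₐ(H₃PO₄) ≈ 2.1
acetate (AcO⁻): pKₐ(CH₃COOH) ≈ 4.8
PhO⁻: pKₐ(C₆H₅OH (phenol)) ≈ 10

PhO⁻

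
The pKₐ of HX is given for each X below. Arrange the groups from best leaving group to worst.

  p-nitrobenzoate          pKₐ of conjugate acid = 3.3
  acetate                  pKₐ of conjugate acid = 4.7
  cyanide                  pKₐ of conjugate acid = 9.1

Lower conjugate-acid pKₐ ⇒ weaker base ⇒ better leaving group.
Sorting by the given values: p-nitrobenzoate (3.3), acetate (4.7), cyanide (9.1).

p-nitrobenzoate > acetate > cyanide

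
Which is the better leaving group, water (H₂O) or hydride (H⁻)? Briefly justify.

water (H₂O) is the better leaving group.
pKₐ(H₃O⁺) ≈ -1.7 versus pKₐ(H₂) ≈ 36: water (H₂O) is the much weaker base.
Neutral; leaves from a protonated alcohol (R–OH₂⁺).

water (H₂O)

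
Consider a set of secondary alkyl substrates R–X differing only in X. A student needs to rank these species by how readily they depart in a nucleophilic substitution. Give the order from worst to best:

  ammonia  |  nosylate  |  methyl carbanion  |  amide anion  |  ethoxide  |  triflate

methyl carbanion < amide anion < ethoxide < ammonia < nosylate < triflate

Rank by basicity of the departing species: weakest base leaves most easily.
triflate: pKₐ(CF₃SO₃H (triflic acid)) ≈ -14
nosylate: pKₐ(p-O₂NC₆H₄SO₃H) ≈ -3.5
ammonia: pKₐ(NH₄⁺) ≈ 9.2
ethoxide: pKₐ(CH₃CH₂OH) ≈ 16
amide anion: pKₐ(NH₃) ≈ 38
methyl carbanion: pKₐ(CH₄) ≈ 48
Listed from poorest to best leaving group as asked.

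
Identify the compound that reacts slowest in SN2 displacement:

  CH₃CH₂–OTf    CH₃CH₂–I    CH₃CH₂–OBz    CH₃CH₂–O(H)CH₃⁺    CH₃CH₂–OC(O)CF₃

Same R in every case — rank the leaving groups.
A good leaving group is a weak base: the lower the pKₐ of its conjugate acid, the more readily it departs.
CH₃CH₂–OTf loses OTf⁻: pKₐ(CF₃SO₃H (triflic acid)) ≈ -14
CH₃CH₂–I loses I⁻: pKₐ(HI) ≈ -10
CH₃CH₂–O(H)CH₃⁺ loses R'OH: pKₐ(R'OH₂⁺) ≈ -2.4
CH₃CH₂–OC(O)CF₃ loses CF₃COO⁻: pKₐ(CF₃COOH) ≈ 0.2
CH₃CH₂–OBz loses PhCOO⁻: pKₐ(C₆H₅COOH) ≈ 4.2

CH₃CH₂–OBz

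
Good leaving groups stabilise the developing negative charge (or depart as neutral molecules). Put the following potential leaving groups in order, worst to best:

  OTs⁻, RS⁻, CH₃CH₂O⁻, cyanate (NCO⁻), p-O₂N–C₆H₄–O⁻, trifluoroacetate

OTs⁻: pKₐ(p-CH₃C₆H₄SO₃H (TsOH)) ≈ -2.8
trifluoroacetate: pKₐ(CF₃COOH) ≈ 0.2
cyanate (NCO⁻): pKₐ(HOCN) ≈ 3.5
p-O₂N–C₆H₄–O⁻: pKₐ(p-nitrophenol) ≈ 7.2
RS⁻: pKₐ(RSH (a thiol)) ≈ 10.5
CH₃CH₂O⁻: pKₐ(CH₃CH₂OH) ≈ 16
Reversing gives the worst-to-best order requested.

CH₃CH₂O⁻ < RS⁻ < p-O₂N–C₆H₄–O⁻ < cyanate (NCO⁻) < trifluoroacetate < OTs⁻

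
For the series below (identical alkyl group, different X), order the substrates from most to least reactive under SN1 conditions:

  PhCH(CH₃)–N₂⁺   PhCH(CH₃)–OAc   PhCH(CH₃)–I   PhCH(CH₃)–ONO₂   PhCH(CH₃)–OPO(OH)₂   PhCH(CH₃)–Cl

PhCH(CH₃)–N₂⁺ > PhCH(CH₃)–I > PhCH(CH₃)–Cl > PhCH(CH₃)–ONO₂ > PhCH(CH₃)–OPO(OH)₂ > PhCH(CH₃)–OAc

With the same alkyl group throughout, only the leaving group differentiates the rates.
A good leaving group is a weak base: the lower the pKₐ of its conjugate acid, the more readily it departs.
PhCH(CH₃)–N₂⁺ loses N₂: no meaningful conjugate acid; N₂ departs as an exceptionally stable neutral molecule
PhCH(CH₃)–I loses I⁻: pKₐ(HI) ≈ -10
PhCH(CH₃)–Cl loses Cl⁻: pKₐ(HCl) ≈ -7
PhCH(CH₃)–ONO₂ loses NO₃⁻: pKₐ(HNO₃) ≈ -1.3
PhCH(CH₃)–OPO(OH)₂ loses H₂PO₄⁻: pKₐ(H₃PO₄) ≈ 2.1
PhCH(CH₃)–OAc loses AcO⁻: pKₐ(CH₃COOH) ≈ 4.8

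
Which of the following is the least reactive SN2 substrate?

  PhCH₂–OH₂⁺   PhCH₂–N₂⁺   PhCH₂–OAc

PhCH₂–OAc

Same R in every case — rank the leaving groups.
A good leaving group is a weak base: the lower the pKₐ of its conjugate acid, the more readily it departs.
PhCH₂–N₂⁺ loses N₂: no meaningful conjugate acid; N₂ departs as an exceptionally stable neutral molecule
PhCH₂–OH₂⁺ loses H₂O: pKₐ(H₃O⁺) ≈ -1.7
PhCH₂–OAc loses AcO⁻: pKₐ(CH₃COOH) ≈ 4.8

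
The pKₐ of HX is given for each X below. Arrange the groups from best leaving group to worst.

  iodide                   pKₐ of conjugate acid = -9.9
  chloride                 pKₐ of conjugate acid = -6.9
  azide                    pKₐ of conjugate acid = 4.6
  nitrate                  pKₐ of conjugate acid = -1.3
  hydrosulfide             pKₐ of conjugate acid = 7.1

Lower conjugate-acid pKₐ ⇒ weaker base ⇒ better leaving group.
Sorting by the given values: iodide (-9.9), chloride (-6.9), nitrate (-1.3), azide (4.6), hydrosulfide (7.1).

iodide > chloride > nitrate > azide > hydrosulfide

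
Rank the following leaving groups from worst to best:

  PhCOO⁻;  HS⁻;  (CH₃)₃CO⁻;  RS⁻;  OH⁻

(CH₃)₃CO⁻ < OH⁻ < RS⁻ < HS⁻ < PhCOO⁻

Rank by basicity of the departing species: weakest base leaves most easily.
PhCOO⁻: pKₐ(C₆H₅COOH) ≈ 4.2
HS⁻: pKₐ(H₂S) ≈ 7
RS⁻: pKₐ(RSH (a thiol)) ≈ 10.5
OH⁻: pKₐ(H₂O) ≈ 15.7
(CH₃)₃CO⁻: pKₐ(t-BuOH) ≈ 18
Listed from poorest to best leaving group as asked.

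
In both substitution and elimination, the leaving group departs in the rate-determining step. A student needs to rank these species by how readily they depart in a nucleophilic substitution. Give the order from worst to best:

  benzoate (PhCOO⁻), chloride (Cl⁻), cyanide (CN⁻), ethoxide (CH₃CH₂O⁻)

ethoxide (CH₃CH₂O⁻) < cyanide (CN⁻) < benzoate (PhCOO⁻) < chloride (Cl⁻)

chloride (Cl⁻): pKₐ(HCl) ≈ -7
benzoate (PhCOO⁻): pKₐ(C₆H₅COOH) ≈ 4.2
cyanide (CN⁻): pKₐ(HCN) ≈ 9.2
ethoxide (CH₃CH₂O⁻): pKₐ(CH₃CH₂OH) ≈ 16
The question asks for worst first, so the sequence is read in increasing leaving-group ability.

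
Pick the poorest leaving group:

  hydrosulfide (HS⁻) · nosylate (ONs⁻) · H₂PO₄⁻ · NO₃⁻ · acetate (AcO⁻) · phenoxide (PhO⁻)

A good leaving group is a weak base: the lower the pKₐ of its conjugate acid, the more readily it departs.
nosylate (ONs⁻): pKₐ(p-O₂NC₆H₄SO₃H) ≈ -3.5
NO₃⁻: pKₐ(HNO₃) ≈ -1.3
H₂PO₄⁻: pKₐ(H₃PO₄) ≈ 2.1
acetate (AcO⁻): pKₐ(CH₃COOH) ≈ 4.8
hydrosulfide (HS⁻): pKₐ(H₂S) ≈ 7
phenoxide (PhO⁻): pKₐ(C₆H₅OH (phenol)) ≈ 10

phenoxide (PhO⁻)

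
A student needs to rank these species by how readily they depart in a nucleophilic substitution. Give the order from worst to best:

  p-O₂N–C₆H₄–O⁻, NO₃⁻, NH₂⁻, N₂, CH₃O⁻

N₂: no meaningful conjugate acid; N₂ departs as an exceptionally stable neutral molecule
NO₃⁻: pKₐ(HNO₃) ≈ -1.3
p-O₂N–C₆H₄–O⁻: pKₐ(p-nitrophenol) ≈ 7.2
CH₃O⁻: pKₐ(CH₃OH) ≈ 15.5 — strong base; alkoxides do not leave unassisted
NH₂⁻: pKₐ(NH₃) ≈ 38
Listed from poorest to best leaving group as asked.

NH₂⁻ < CH₃O⁻ < p-O₂N–C₆H₄–O⁻ < NO₃⁻ < N₂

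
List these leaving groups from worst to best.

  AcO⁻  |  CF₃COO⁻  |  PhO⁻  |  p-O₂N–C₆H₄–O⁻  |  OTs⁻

Leaving-group ability tracks the stability of the departed species; conjugate-acid pKₐ is the usual yardstick (lower pKₐ → better LG).
OTs⁻: pKₐ(p-CH₃C₆H₄SO₃H (TsOH)) ≈ -2.8
CF₃COO⁻: pKₐ(CF₃COOH) ≈ 0.2 — strongly electron-withdrawing CF₃ stabilises the carboxylate
AcO⁻: pKₐ(CH₃COOH) ≈ 4.8
p-O₂N–C₆H₄–O⁻: pKₐ(p-nitrophenol) ≈ 7.2
PhO⁻: pKₐ(C₆H₅OH (phenol)) ≈ 10 — resonance into the ring helps, but still a poor LG
Listed from poorest to best leaving group as asked.

PhO⁻ < p-O₂N–C₆H₄–O⁻ < AcO⁻ < CF₃COO⁻ < OTs⁻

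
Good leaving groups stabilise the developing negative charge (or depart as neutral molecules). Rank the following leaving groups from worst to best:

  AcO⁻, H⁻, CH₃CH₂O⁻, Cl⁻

A good leaving group is a weak base: the lower the pKₐ of its conjugate acid, the more readily it departs.
Cl⁻: pKₐ(HCl) ≈ -7
AcO⁻: pKₐ(CH₃COOH) ≈ 4.8
CH₃CH₂O⁻: pKₐ(CH₃CH₂OH) ≈ 16
H⁻: pKₐ(H₂) ≈ 36
Reversing gives the worst-to-best order requested.

H⁻ < CH₃CH₂O⁻ < AcO⁻ < Cl⁻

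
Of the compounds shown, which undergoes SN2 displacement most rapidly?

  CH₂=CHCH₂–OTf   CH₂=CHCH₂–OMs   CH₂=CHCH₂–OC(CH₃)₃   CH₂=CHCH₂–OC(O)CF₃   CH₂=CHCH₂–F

The skeletons are identical, so relative rate is governed entirely by leaving-group ability.
A good leaving group is a weak base: the lower the pKₐ of its conjugate acid, the more readily it departs.
CH₂=CHCH₂–OTf loses OTf⁻: pKₐ(CF₃SO₃H (triflic acid)) ≈ -14
CH₂=CHCH₂–OMs loses OMs⁻: pKₐ(CH₃SO₃H (MsOH)) ≈ -1.9
CH₂=CHCH₂–OC(O)CF₃ loses CF₃COO⁻: pKₐ(CF₃COOH) ≈ 0.2
CH₂=CHCH₂–F loses F⁻: pKₐ(HF) ≈ 3.2
CH₂=CHCH₂–OC(CH₃)₃ loses (CH₃)₃CO⁻: pKₐ(t-BuOH) ≈ 18

CH₂=CHCH₂–OTf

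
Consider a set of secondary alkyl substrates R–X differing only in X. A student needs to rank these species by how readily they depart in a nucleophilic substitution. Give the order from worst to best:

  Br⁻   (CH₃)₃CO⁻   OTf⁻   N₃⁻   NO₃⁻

OTf⁻: pKₐ(CF₃SO₃H (triflic acid)) ≈ -14
Br⁻: pKₐ(HBr) ≈ -9 — weak base; good leaving group
NO₃⁻: pKₐ(HNO₃) ≈ -1.3 — resonance-delocalised over three oxygens
N₃⁻: pKₐ(HN₃) ≈ 4.7 — linear, resonance-stabilised
(CH₃)₃CO⁻: pKₐ(t-BuOH) ≈ 18
The question asks for worst first, so the sequence is read in increasing leaving-group ability.

(CH₃)₃CO⁻ < N₃⁻ < NO₃⁻ < Br⁻ < OTf⁻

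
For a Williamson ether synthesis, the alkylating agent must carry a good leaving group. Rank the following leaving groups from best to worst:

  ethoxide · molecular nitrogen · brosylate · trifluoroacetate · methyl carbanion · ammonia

molecular nitrogen > brosylate > trifluoroacetate > ammonia > ethoxide > methyl carbanion

A good leaving group is a weak base: the lower the pKₐ of its conjugate acid, the more readily it departs.
molecular nitrogen: no meaningful conjugate acid; N₂ departs as an exceptionally stable neutral molecule
brosylate: pKₐ(p-BrC₆H₄SO₃H) ≈ -2.8
trifluoroacetate: pKₐ(CF₃COOH) ≈ 0.2 — strongly electron-withdrawing CF₃ stabilises the carboxylate
ammonia: pKₐ(NH₄⁺) ≈ 9.2
ethoxide: pKₐ(CH₃CH₂OH) ≈ 16
methyl carbanion: pKₐ(CH₄) ≈ 48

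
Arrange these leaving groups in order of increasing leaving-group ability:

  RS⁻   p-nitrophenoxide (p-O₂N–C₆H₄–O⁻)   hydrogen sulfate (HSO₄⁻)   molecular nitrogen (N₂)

RS⁻ < p-nitrophenoxide (p-O₂N–C₆H₄–O⁻) < hydrogen sulfate (HSO₄⁻) < molecular nitrogen (N₂)

Leaving-group ability tracks the stability of the departed species; conjugate-acid pKₐ is the usual yardstick (lower pKₐ → better LG).
molecular nitrogen (N₂): no meaningful conjugate acid; N₂ departs as an exceptionally stable neutral molecule
hydrogen sulfate (HSO₄⁻): pKₐ(H₂SO₄) ≈ -3
p-nitrophenoxide (p-O₂N–C₆H₄–O⁻): pKₐ(p-nitrophenol) ≈ 7.2
RS⁻: pKₐ(RSH (a thiol)) ≈ 10.5
Listed from poorest to best leaving group as asked.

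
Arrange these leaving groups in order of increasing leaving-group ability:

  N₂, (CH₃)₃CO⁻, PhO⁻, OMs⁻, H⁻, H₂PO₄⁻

H⁻ < (CH₃)₃CO⁻ < PhO⁻ < H₂PO₄⁻ < OMs⁻ < N₂

N₂: no meaningful conjugate acid; N₂ departs as an exceptionally stable neutral molecule
OMs⁻: pKₐ(CH₃SO₃H (MsOH)) ≈ -1.9
H₂PO₄⁻: pKₐ(H₃PO₄) ≈ 2.1
PhO⁻: pKₐ(C₆H₅OH (phenol)) ≈ 10
(CH₃)₃CO⁻: pKₐ(t-BuOH) ≈ 18
H⁻: pKₐ(H₂) ≈ 36
The question asks for worst first, so the sequence is read in increasing leaving-group ability.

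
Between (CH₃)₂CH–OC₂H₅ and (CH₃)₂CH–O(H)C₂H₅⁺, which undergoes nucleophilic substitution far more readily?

From (CH₃)₂CH–OC₂H₅ the departing group would be CH₃CH₂O⁻ (pKₐ(CH₃CH₂OH) ≈ 16). Strong base; alkoxides do not leave unassisted.
From (CH₃)₂CH–O(H)C₂H₅⁺ the leaving group is R'OH (pKₐ(R'OH₂⁺) ≈ -2.4). Neutral; leaves from a protonated ether (an oxonium ion, R–O(H)R'⁺).
(In practice (CH₃)₂CH–O(H)C₂H₅⁺ is made from (CH₃)₂CH–OC₂H₅ by protonation with concentrated HBr, allowing neutral ethanol, rather than ethoxide, to depart.)

(CH₃)₂CH–O(H)C₂H₅⁺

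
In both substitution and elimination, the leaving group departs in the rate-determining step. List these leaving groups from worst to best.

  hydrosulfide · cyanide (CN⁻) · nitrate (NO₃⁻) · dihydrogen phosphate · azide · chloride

A good leaving group is a weak base: the lower the pKₐ of its conjugate acid, the more readily it departs.
chloride: pKₐ(HCl) ≈ -7
nitrate (NO₃⁻): pKₐ(HNO₃) ≈ -1.3
dihydrogen phosphate: pKₐ(H₃PO₄) ≈ 2.1
azide: pKₐ(HN₃) ≈ 4.7
hydrosulfide: pKₐ(H₂S) ≈ 7
cyanide (CN⁻): pKₐ(HCN) ≈ 9.2
Listed from poorest to best leaving group as asked.

cyanide (CN⁻) < hydrosulfide < azide < dihydrogen phosphate < nitrate (NO₃⁻) < chloride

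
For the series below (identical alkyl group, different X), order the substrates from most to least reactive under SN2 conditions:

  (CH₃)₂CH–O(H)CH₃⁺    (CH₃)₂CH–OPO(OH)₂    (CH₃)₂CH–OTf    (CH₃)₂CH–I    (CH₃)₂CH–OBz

(CH₃)₂CH–OTf > (CH₃)₂CH–I > (CH₃)₂CH–O(H)CH₃⁺ > (CH₃)₂CH–OPO(OH)₂ > (CH₃)₂CH–OBz

Same R in every case — rank the leaving groups.
The more stable X⁻ (or X) is on its own — i.e. the weaker a base it is — the better a leaving group it makes.
(CH₃)₂CH–OTf loses OTf⁻: pKₐ(CF₃SO₃H (triflic acid)) ≈ -14
(CH₃)₂CH–I loses I⁻: pKₐ(HI) ≈ -10
(CH₃)₂CH–O(H)CH₃⁺ loses R'OH: pKₐ(R'OH₂⁺) ≈ -2.4
(CH₃)₂CH–OPO(OH)₂ loses H₂PO₄⁻: pKₐ(H₃PO₄) ≈ 2.1
(CH₃)₂CH–OBz loses PhCOO⁻: pKₐ(C₆H₅COOH) ≈ 4.2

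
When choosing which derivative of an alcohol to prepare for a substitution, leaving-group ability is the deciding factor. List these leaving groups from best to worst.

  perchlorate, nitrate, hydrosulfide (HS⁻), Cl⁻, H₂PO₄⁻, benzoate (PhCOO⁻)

Leaving-group ability tracks the stability of the departed species; conjugate-acid pKₐ is the usual yardstick (lower pKₐ → better LG).
perchlorate: pKₐ(HClO₄) ≈ -10
Cl⁻: pKₐ(HCl) ≈ -7
nitrate: pKₐ(HNO₃) ≈ -1.3 — resonance-delocalised over three oxygens
H₂PO₄⁻: pKₐ(H₃PO₄) ≈ 2.1 — moderate base; biological leaving group after further activation
benzoate (PhCOO⁻): pKₐ(C₆H₅COOH) ≈ 4.2
hydrosulfide (HS⁻): pKₐ(H₂S) ≈ 7 — larger and more polarisable than the oxygen analogue

perchlorate > Cl⁻ > nitrate > H₂PO₄⁻ > benzoate (PhCOO⁻) > hydrosulfide (HS⁻)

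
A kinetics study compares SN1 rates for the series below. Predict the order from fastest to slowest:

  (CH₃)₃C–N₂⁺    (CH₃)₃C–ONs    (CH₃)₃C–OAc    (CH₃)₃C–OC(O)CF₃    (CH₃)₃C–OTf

The skeletons are identical, so relative rate is governed entirely by leaving-group ability.
A good leaving group is a weak base: the lower the pKₐ of its conjugate acid, the more readily it departs.
(CH₃)₃C–N₂⁺ loses N₂: no meaningful conjugate acid; N₂ departs as an exceptionally stable neutral molecule
(CH₃)₃C–OTf loses OTf⁻: pKₐ(CF₃SO₃H (triflic acid)) ≈ -14
(CH₃)₃C–ONs loses ONs⁻: pKₐ(p-O₂NC₆H₄SO₃H) ≈ -3.5
(CH₃)₃C–OC(O)CF₃ loses CF₃COO⁻: pKₐ(CF₃COOH) ≈ 0.2
(CH₃)₃C–OAc loses AcO⁻: pKₐ(CH₃COOH) ≈ 4.8

(CH₃)₃C–N₂⁺ > (CH₃)₃C–OTf > (CH₃)₃C–ONs > (CH₃)₃C–OC(O)CF₃ > (CH₃)₃C–OAc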